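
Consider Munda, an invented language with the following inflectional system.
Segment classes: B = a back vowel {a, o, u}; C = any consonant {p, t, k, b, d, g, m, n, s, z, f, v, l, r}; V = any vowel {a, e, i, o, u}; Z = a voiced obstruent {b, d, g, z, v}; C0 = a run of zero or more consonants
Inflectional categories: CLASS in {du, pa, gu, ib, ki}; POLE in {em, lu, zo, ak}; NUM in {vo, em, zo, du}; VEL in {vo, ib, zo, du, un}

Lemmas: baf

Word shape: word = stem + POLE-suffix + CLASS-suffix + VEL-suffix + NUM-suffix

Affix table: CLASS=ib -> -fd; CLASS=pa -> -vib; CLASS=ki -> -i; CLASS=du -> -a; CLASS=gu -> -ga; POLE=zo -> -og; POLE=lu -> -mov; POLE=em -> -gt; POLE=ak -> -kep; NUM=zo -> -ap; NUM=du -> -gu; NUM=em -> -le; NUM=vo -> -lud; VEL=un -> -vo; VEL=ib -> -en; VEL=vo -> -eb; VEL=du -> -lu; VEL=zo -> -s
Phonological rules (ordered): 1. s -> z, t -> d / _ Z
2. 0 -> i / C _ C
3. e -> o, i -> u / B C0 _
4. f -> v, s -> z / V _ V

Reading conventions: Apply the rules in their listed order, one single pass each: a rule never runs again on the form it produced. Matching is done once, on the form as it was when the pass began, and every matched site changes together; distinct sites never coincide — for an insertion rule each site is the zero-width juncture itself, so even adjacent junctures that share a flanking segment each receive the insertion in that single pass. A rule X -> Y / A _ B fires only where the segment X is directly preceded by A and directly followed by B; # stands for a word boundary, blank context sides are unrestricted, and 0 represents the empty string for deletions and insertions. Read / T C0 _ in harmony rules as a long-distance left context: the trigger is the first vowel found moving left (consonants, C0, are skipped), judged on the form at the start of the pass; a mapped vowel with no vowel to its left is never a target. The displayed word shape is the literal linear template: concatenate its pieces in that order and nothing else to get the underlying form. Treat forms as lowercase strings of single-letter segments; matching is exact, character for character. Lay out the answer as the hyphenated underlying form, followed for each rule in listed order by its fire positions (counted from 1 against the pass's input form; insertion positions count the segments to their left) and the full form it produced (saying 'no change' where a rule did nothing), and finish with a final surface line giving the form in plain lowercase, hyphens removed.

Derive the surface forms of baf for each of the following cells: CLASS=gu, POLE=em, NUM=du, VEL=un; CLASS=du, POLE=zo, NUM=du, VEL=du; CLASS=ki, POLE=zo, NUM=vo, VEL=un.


cell CLASS=gu, POLE=em, NUM=du, VEL=un:
underlying: baf-gt-ga-vo-gu
1. s -> z, t -> d / _ Z: fires at position(s) 5: bafgdgavogu
2. 0 -> i / C _ C: inserts after position(s) 3, 4, 5: bafigidigavogu
3. e -> o, i -> u / B C0 _: fires at position(s) 4: bafugidigavogu
4. f -> v, s -> z / V _ V: fires at position(s) 3: bavugidigavogu
surface: bavugidigavogu

cell CLASS=du, POLE=zo, NUM=du, VEL=du:
underlying: baf-og-a-lu-gu
1. s -> z, t -> d / _ Z: no change
2. 0 -> i / C _ C: no change
3. e -> o, i -> u / B C0 _: no change
4. f -> v, s -> z / V _ V: fires at position(s) 3: bavogalugu
surface: bavogalugu

cell CLASS=ki, POLE=zo, NUM=vo, VEL=un:
underlying: baf-og-i-vo-lud
1. s -> z, t -> d / _ Z: no change
2. 0 -> i / C _ C: no change
3. e -> o, i -> u / B C0 _: fires at position(s) 6: bafoguvolud
4. f -> v, s -> z / V _ V: fires at position(s) 3: bavoguvolud
surface: bavoguvolud


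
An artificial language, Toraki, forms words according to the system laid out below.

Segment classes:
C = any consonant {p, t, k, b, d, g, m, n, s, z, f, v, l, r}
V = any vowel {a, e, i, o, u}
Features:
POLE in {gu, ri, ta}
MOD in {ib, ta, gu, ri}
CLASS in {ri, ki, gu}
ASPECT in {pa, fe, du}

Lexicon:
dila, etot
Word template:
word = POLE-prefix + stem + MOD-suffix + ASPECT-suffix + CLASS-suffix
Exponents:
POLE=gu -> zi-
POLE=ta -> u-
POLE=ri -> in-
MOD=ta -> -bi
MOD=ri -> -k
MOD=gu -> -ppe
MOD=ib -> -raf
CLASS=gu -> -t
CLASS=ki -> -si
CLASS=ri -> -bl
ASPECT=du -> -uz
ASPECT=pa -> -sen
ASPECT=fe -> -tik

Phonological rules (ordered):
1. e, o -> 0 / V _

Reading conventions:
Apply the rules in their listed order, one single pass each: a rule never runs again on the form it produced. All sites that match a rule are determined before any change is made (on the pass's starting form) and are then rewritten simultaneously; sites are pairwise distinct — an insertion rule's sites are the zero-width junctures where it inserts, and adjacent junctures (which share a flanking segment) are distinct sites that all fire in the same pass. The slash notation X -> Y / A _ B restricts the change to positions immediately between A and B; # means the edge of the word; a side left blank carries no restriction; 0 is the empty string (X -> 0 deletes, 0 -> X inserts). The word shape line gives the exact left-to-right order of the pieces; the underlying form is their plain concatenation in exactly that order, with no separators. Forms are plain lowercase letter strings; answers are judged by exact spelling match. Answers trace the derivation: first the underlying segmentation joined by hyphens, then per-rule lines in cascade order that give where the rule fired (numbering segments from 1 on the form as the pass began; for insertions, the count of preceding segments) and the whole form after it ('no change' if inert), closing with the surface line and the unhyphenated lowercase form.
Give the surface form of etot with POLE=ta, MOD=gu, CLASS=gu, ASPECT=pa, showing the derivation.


underlying: u-etot-ppe-sen-t
1. e, o -> 0 / V _: fires at position(s) 2: utotppesent
surface: utotppesent


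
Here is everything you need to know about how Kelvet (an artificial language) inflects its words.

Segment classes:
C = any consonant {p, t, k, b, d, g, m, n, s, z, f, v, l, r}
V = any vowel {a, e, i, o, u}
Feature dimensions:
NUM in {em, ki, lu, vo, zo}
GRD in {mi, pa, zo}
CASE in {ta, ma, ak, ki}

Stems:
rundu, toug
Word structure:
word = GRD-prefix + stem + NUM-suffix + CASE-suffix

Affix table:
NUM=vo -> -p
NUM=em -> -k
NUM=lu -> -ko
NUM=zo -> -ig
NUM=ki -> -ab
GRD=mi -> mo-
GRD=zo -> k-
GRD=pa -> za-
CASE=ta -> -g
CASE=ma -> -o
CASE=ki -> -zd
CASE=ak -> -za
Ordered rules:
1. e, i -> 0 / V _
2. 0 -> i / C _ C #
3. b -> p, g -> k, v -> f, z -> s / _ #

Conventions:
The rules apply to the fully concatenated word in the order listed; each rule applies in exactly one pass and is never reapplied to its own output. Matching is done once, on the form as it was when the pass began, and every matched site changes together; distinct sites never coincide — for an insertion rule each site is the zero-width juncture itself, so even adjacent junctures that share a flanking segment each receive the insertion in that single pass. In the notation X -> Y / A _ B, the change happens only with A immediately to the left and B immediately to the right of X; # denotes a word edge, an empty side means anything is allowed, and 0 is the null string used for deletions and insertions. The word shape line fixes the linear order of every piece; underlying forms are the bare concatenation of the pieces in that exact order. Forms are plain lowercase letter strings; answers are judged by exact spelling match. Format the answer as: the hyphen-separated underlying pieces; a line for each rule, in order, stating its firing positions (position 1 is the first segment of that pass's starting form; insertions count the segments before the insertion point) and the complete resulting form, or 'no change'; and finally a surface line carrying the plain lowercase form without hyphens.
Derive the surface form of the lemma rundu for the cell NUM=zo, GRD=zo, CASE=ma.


underlying: k-rundu-ig-o
1. e, i -> 0 / V _: fires at position(s) 7: krundugo
2. 0 -> i / C _ C #: no change
3. b -> p, g -> k, v -> f, z -> s / _ #: no change
surface: krundugo


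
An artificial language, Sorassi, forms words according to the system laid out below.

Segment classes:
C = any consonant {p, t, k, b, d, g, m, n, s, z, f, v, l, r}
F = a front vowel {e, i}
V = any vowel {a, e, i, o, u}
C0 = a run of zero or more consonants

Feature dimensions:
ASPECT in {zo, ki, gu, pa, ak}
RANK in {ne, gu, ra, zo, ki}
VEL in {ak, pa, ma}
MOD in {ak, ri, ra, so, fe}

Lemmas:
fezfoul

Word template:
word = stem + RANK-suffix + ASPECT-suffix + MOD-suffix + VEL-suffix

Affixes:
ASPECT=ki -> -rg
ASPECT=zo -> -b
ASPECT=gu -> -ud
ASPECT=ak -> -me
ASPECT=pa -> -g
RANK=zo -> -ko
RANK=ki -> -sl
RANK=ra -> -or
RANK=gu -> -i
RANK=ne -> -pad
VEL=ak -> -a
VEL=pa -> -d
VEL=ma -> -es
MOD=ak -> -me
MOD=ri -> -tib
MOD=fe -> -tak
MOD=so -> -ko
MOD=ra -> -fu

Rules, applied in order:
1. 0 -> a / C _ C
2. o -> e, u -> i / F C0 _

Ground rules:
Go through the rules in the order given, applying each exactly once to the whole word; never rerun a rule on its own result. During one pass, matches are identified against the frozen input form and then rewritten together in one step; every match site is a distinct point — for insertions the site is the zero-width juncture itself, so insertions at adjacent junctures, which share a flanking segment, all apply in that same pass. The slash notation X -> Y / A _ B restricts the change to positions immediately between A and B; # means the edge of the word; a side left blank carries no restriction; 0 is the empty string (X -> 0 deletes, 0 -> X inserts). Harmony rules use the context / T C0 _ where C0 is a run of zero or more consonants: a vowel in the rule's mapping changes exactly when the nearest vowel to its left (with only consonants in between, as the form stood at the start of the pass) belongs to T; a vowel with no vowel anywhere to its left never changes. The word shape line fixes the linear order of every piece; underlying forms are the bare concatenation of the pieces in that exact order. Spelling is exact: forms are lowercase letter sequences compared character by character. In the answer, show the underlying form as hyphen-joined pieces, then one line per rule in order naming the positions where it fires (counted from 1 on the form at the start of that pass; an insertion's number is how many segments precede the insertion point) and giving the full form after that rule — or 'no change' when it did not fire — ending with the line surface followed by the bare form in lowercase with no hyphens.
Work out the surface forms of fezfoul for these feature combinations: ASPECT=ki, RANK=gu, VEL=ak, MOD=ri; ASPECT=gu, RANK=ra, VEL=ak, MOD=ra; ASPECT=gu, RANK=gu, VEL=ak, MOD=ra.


cell ASPECT=ki, RANK=gu, VEL=ak, MOD=ri:
underlying: fezfoul-i-rg-tib-a
1. 0 -> a / C _ C: inserts after position(s) 3, 9, 10: fezafouliragatiba
2. o -> e, u -> i / F C0 _: no change
surface: fezafouliragatiba

cell ASPECT=gu, RANK=ra, VEL=ak, MOD=ra:
underlying: fezfoul-or-ud-fu-a
1. 0 -> a / C _ C: inserts after position(s) 3, 11: fezafoulorudafua
2. o -> e, u -> i / F C0 _: no change
surface: fezafoulorudafua

cell ASPECT=gu, RANK=gu, VEL=ak, MOD=ra:
underlying: fezfoul-i-ud-fu-a
1. 0 -> a / C _ C: inserts after position(s) 3, 10: fezafouliudafua
2. o -> e, u -> i / F C0 _: fires at position(s) 10: fezafouliidafua
surface: fezafouliidafua


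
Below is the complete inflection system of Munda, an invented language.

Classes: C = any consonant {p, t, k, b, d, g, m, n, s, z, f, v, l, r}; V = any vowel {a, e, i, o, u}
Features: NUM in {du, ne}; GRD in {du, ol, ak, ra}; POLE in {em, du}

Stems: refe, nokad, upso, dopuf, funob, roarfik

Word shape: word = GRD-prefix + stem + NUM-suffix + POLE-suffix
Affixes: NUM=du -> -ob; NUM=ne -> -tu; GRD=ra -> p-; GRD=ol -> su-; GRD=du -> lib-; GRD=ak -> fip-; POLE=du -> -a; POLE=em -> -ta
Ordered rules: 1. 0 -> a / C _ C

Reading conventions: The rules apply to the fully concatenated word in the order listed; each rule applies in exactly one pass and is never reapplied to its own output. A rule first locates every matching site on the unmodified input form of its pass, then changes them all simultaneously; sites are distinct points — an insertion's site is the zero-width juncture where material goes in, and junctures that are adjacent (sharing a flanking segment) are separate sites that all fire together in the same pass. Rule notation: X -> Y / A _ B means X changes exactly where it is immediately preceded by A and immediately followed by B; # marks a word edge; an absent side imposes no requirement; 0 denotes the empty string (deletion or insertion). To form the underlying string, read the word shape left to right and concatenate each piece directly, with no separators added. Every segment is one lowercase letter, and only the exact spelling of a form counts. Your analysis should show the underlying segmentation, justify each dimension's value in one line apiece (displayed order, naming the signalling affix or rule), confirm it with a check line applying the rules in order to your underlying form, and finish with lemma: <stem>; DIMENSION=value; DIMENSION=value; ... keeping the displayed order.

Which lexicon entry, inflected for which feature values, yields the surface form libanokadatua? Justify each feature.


underlying: lib-nokad-tu-a
NUM=ne - signalled by the affix -tu
GRD=du - signalled by the affix lib-
POLE=du - signalled by the affix -a
check: libnokadtua -> libanokadatua
lemma: nokad; NUM=ne; GRD=du; POLE=du


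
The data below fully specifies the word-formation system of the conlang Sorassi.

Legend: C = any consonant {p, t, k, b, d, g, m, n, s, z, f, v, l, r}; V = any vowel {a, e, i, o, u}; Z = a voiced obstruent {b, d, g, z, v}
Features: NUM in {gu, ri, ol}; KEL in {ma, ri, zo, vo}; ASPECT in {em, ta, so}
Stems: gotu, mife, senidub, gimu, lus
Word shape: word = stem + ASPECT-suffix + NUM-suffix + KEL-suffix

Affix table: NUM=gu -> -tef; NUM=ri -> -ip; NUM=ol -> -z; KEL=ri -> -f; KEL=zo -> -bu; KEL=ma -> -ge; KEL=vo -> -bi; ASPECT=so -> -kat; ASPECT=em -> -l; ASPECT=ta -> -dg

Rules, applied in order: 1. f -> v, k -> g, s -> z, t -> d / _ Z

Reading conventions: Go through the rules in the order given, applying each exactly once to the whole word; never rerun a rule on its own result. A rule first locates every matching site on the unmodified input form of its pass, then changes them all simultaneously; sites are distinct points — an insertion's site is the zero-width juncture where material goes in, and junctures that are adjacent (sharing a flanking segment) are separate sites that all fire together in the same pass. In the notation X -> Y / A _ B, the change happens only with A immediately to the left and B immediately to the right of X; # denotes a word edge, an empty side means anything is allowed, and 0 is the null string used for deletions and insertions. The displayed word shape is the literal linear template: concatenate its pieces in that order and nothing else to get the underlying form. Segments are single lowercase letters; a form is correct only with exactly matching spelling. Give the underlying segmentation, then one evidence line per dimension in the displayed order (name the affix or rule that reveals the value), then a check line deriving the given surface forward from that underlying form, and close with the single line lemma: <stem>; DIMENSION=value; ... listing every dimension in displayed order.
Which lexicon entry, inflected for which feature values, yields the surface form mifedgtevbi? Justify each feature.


underlying: mife-dg-tef-bi
NUM=gu - signalled by the affix -tef
KEL=vo - signalled by the affix -bi
ASPECT=ta - signalled by the affix -dg
check: mifedgtefbi -> mifedgtevbi
lemma: mife; NUM=gu; KEL=vo; ASPECT=ta


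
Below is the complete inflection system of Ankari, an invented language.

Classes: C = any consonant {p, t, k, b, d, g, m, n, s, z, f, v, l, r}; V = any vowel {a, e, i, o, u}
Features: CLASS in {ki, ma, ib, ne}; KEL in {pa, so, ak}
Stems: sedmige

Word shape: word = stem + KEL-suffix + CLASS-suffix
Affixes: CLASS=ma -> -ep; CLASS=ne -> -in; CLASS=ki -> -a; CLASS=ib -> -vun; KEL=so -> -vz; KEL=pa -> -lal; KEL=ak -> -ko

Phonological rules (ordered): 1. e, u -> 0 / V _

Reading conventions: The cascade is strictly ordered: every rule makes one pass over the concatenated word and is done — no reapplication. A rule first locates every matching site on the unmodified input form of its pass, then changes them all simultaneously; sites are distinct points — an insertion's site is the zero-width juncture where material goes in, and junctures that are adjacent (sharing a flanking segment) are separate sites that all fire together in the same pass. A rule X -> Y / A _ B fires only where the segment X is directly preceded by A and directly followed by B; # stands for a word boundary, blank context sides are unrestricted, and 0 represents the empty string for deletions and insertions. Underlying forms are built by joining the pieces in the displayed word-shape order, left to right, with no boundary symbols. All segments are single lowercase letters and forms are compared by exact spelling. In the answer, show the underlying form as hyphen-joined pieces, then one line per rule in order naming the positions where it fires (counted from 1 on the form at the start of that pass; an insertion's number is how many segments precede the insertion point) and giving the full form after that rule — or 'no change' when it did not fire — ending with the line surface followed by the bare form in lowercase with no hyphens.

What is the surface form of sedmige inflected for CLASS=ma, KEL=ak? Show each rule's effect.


underlying: sedmige-ko-ep
1. e, u -> 0 / V _: fires at position(s) 10: sedmigekop
surface: sedmigekop


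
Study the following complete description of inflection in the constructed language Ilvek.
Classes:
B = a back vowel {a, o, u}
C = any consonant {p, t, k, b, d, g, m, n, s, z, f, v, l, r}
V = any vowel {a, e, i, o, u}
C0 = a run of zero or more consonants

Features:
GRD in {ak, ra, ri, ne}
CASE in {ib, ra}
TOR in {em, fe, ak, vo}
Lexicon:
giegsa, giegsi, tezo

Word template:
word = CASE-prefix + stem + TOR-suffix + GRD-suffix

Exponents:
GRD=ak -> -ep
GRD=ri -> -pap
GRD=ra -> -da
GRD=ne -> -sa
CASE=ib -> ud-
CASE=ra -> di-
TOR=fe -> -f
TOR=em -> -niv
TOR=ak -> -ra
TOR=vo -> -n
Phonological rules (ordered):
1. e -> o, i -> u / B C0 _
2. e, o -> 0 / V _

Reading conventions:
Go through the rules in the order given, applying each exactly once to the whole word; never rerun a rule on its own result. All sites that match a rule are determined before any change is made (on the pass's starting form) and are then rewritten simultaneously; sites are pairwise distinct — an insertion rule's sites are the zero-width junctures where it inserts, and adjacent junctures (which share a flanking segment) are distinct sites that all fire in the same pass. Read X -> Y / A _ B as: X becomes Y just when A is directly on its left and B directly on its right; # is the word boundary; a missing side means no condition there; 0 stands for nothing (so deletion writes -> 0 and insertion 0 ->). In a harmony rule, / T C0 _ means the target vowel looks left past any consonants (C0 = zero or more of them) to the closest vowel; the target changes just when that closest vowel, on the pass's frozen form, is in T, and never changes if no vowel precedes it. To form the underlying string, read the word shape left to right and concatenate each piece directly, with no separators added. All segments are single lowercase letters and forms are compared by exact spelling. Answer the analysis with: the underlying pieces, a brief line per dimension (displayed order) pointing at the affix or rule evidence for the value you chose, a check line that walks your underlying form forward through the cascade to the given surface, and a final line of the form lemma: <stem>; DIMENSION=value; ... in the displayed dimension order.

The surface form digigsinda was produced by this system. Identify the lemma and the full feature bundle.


underlying: di-giegsi-n-da
GRD=ra - signalled by the affix -da
CASE=ra - signalled by the affix di-
TOR=vo - signalled by the affix -n
check: digiegsinda -> digiegsinda -> digigsinda
lemma: giegsi; GRD=ra; CASE=ra; TOR=vo


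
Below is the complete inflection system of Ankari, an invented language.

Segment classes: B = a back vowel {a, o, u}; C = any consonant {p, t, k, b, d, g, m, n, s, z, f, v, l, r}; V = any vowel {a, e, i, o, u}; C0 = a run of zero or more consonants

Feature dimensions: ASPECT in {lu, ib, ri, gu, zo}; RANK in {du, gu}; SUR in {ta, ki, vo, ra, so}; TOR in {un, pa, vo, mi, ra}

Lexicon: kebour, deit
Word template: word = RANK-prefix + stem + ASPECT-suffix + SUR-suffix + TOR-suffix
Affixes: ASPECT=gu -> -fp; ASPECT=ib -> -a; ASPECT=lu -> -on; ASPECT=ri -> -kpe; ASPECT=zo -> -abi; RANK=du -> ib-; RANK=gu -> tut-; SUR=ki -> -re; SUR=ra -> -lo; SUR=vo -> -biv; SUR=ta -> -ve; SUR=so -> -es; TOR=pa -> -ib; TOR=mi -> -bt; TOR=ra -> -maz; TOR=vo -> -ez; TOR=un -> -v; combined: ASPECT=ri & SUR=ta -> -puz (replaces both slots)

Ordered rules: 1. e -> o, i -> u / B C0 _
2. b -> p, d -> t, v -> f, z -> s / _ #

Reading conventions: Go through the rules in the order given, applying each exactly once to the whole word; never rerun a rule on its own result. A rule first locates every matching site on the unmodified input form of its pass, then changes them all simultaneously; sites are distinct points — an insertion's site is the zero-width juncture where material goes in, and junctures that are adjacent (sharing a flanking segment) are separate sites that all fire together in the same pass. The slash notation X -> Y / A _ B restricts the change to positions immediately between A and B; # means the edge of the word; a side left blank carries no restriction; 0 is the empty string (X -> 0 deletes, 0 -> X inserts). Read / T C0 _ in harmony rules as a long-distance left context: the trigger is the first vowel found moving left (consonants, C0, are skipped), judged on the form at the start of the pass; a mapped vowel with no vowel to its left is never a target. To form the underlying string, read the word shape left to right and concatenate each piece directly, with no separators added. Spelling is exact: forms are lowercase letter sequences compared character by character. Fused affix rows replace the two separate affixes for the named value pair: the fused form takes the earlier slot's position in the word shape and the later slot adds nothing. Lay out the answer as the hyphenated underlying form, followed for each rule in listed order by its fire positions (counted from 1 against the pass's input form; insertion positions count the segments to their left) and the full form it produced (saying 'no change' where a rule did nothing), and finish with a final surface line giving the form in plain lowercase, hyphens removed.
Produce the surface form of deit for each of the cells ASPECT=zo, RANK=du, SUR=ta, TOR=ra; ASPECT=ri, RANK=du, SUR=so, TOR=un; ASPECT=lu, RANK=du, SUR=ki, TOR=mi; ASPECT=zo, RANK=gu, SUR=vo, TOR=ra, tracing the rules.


cell ASPECT=zo, RANK=du, SUR=ta, TOR=ra:
underlying: ib-deit-abi-ve-maz
1. e -> o, i -> u / B C0 _: fires at position(s) 9: ibdeitabuvemaz
2. b -> p, d -> t, v -> f, z -> s / _ #: fires at position(s) 14: ibdeitabuvemas
surface: ibdeitabuvemas

cell ASPECT=ri, RANK=du, SUR=so, TOR=un:
underlying: ib-deit-kpe-es-v
1. e -> o, i -> u / B C0 _: no change
2. b -> p, d -> t, v -> f, z -> s / _ #: fires at position(s) 12: ibdeitkpeesf
surface: ibdeitkpeesf

cell ASPECT=lu, RANK=du, SUR=ki, TOR=mi:
underlying: ib-deit-on-re-bt
1. e -> o, i -> u / B C0 _: fires at position(s) 10: ibdeitonrobt
2. b -> p, d -> t, v -> f, z -> s / _ #: no change
surface: ibdeitonrobt

cell ASPECT=zo, RANK=gu, SUR=vo, TOR=ra:
underlying: tut-deit-abi-biv-maz
1. e -> o, i -> u / B C0 _: fires at position(s) 5, 10: tutdoitabubivmaz
2. b -> p, d -> t, v -> f, z -> s / _ #: fires at position(s) 16: tutdoitabubivmas
surface: tutdoitabubivmas


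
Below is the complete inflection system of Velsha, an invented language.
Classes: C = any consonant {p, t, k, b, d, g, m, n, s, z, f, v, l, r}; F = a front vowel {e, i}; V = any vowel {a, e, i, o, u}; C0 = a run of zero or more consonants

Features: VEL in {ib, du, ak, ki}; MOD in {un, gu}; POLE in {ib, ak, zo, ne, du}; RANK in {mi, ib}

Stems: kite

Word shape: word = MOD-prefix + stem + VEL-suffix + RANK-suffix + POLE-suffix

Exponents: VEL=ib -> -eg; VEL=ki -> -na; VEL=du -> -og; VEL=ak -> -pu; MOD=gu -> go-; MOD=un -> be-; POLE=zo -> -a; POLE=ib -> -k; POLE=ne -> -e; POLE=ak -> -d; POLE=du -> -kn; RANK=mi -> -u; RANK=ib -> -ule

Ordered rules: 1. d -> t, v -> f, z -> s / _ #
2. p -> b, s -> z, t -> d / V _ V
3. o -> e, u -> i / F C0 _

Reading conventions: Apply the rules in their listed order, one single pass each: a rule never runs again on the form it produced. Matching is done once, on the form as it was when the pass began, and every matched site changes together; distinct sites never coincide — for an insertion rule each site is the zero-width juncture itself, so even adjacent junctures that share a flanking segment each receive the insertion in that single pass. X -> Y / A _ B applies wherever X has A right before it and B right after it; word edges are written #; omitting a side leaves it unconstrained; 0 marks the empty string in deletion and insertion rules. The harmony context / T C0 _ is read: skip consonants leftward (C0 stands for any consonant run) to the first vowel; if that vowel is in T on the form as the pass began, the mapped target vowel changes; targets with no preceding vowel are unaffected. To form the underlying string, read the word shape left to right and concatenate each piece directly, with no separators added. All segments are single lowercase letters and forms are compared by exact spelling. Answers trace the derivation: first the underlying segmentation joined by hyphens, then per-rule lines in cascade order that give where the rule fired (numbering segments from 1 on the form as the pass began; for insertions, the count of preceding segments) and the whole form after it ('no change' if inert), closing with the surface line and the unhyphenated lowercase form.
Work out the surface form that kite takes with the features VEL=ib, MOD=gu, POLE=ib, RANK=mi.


underlying: go-kite-eg-u-k
1. d -> t, v -> f, z -> s / _ #: no change
2. p -> b, s -> z, t -> d / V _ V: fires at position(s) 5: gokideeguk
3. o -> e, u -> i / F C0 _: fires at position(s) 9: gokideegik
surface: gokideegik


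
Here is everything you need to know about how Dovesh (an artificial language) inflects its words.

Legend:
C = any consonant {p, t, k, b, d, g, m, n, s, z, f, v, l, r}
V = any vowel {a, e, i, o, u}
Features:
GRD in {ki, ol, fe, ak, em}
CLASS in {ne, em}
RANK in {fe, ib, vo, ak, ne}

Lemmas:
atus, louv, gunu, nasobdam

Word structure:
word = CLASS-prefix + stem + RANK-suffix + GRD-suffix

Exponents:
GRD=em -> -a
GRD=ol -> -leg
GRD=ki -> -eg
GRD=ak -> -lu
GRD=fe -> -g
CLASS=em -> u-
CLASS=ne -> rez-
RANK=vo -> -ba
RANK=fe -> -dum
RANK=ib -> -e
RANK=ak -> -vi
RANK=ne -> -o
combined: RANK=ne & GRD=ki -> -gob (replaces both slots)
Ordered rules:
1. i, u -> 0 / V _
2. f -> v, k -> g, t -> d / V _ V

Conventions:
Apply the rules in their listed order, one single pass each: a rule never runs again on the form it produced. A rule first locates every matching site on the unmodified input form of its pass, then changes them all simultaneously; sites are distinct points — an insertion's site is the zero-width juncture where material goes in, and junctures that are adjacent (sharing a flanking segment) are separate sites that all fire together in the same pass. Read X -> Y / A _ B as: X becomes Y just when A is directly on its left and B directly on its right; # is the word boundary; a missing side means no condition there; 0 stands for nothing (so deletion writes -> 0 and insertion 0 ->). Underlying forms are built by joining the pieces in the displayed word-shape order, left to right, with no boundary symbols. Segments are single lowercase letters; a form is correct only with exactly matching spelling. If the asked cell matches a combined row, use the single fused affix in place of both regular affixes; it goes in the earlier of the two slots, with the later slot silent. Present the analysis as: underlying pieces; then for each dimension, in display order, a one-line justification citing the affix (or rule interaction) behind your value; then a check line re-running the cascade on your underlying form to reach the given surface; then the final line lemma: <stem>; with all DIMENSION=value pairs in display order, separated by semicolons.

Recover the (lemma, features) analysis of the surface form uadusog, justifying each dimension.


underlying: u-atus-o-g
GRD=fe - signalled by the affix -g
CLASS=em - signalled by the affix u-
RANK=ne - signalled by the affix -o
check: uatusog -> uatusog -> uadusog
lemma: atus; GRD=fe; CLASS=em; RANK=ne


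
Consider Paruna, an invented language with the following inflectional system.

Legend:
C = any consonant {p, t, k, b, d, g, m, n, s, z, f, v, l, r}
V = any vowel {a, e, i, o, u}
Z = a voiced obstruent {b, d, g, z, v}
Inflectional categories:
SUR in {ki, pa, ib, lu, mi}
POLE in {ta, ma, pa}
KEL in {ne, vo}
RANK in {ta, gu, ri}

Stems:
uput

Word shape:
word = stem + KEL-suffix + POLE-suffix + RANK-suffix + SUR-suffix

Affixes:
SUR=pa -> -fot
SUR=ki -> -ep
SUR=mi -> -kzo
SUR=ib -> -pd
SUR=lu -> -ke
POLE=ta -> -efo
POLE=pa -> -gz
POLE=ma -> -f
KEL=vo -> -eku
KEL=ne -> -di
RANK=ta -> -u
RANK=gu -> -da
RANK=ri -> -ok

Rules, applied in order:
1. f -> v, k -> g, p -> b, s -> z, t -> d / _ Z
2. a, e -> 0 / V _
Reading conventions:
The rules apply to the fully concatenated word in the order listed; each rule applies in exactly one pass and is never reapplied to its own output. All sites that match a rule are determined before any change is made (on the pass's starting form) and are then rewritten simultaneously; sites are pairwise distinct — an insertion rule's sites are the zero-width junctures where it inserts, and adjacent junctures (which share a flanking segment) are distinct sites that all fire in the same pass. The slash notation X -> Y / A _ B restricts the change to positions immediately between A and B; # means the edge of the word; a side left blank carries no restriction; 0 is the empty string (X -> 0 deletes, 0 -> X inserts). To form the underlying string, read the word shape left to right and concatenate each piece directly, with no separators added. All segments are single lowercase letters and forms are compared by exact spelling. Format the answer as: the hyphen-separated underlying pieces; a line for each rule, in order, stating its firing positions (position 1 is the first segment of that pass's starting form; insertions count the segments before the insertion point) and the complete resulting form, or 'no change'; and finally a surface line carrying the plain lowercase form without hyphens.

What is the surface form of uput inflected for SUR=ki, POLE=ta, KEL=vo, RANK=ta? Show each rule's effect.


underlying: uput-eku-efo-u-ep
1. f -> v, k -> g, p -> b, s -> z, t -> d / _ Z: no change
2. a, e -> 0 / V _: fires at position(s) 8, 12: uputekufoup
surface: uputekufoup


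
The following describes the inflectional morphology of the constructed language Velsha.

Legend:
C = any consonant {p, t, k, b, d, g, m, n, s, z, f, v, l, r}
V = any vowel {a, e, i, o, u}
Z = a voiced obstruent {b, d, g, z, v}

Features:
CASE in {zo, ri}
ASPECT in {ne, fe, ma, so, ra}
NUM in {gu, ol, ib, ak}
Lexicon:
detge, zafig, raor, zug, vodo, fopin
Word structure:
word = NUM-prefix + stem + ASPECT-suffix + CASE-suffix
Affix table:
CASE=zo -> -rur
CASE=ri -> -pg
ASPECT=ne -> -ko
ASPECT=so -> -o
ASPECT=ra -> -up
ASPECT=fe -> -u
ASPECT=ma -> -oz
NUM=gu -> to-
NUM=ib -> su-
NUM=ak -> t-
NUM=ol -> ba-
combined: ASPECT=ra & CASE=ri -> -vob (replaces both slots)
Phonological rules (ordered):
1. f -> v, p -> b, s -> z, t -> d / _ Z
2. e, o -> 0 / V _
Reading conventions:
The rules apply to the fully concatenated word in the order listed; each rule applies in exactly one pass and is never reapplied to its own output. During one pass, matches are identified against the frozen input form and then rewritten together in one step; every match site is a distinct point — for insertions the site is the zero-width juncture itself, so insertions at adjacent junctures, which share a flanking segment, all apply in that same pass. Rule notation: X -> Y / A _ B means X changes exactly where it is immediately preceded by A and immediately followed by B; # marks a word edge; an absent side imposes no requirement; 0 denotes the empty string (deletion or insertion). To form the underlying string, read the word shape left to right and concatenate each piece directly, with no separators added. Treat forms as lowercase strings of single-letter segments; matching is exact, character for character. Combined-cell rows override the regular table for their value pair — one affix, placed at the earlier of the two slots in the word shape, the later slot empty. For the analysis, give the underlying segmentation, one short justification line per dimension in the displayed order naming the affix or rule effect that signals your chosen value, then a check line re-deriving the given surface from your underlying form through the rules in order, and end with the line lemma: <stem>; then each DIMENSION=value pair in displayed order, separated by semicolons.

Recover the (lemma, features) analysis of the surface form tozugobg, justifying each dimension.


underlying: to-zug-o-pg
CASE=ri - signalled by the affix -pg
ASPECT=so - signalled by the affix -o
NUM=gu - signalled by the affix to-
check: tozugopg -> tozugobg -> tozugobg
lemma: zug; CASE=ri; ASPECT=so; NUM=gu


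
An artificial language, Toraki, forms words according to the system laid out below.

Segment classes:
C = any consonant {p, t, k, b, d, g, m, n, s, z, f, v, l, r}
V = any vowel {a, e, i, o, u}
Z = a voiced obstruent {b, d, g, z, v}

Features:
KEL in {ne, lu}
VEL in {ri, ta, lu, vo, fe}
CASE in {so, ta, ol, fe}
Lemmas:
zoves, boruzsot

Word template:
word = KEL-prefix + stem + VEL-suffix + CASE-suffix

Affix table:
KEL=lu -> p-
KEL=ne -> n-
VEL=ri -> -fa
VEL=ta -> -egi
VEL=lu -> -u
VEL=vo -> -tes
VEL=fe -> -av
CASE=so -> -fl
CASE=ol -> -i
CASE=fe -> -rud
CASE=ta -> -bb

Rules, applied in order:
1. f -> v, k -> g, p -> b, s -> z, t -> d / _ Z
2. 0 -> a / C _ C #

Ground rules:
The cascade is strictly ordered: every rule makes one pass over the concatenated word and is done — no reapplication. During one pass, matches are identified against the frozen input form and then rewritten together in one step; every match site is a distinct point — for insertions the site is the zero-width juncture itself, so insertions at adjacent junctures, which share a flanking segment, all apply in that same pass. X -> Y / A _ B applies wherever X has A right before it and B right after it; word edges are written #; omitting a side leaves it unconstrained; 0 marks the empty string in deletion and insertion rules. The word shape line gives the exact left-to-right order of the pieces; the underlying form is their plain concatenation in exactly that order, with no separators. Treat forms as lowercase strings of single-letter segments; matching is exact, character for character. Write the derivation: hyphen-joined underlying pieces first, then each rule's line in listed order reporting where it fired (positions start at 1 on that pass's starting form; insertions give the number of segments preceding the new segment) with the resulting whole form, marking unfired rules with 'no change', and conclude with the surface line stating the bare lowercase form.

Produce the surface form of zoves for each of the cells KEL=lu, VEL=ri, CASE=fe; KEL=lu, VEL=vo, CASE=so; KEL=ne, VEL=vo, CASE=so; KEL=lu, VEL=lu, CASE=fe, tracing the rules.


cell KEL=lu, VEL=ri, CASE=fe:
underlying: p-zoves-fa-rud
1. f -> v, k -> g, p -> b, s -> z, t -> d / _ Z: fires at position(s) 1: bzovesfarud
2. 0 -> a / C _ C #: no change
surface: bzovesfarud

cell KEL=lu, VEL=vo, CASE=so:
underlying: p-zoves-tes-fl
1. f -> v, k -> g, p -> b, s -> z, t -> d / _ Z: fires at position(s) 1: bzovestesfl
2. 0 -> a / C _ C #: inserts after position(s) 10: bzovestesfal
surface: bzovestesfal

cell KEL=ne, VEL=vo, CASE=so:
underlying: n-zoves-tes-fl
1. f -> v, k -> g, p -> b, s -> z, t -> d / _ Z: no change
2. 0 -> a / C _ C #: inserts after position(s) 10: nzovestesfal
surface: nzovestesfal

cell KEL=lu, VEL=lu, CASE=fe:
underlying: p-zoves-u-rud
1. f -> v, k -> g, p -> b, s -> z, t -> d / _ Z: fires at position(s) 1: bzovesurud
2. 0 -> a / C _ C #: no change
surface: bzovesurud


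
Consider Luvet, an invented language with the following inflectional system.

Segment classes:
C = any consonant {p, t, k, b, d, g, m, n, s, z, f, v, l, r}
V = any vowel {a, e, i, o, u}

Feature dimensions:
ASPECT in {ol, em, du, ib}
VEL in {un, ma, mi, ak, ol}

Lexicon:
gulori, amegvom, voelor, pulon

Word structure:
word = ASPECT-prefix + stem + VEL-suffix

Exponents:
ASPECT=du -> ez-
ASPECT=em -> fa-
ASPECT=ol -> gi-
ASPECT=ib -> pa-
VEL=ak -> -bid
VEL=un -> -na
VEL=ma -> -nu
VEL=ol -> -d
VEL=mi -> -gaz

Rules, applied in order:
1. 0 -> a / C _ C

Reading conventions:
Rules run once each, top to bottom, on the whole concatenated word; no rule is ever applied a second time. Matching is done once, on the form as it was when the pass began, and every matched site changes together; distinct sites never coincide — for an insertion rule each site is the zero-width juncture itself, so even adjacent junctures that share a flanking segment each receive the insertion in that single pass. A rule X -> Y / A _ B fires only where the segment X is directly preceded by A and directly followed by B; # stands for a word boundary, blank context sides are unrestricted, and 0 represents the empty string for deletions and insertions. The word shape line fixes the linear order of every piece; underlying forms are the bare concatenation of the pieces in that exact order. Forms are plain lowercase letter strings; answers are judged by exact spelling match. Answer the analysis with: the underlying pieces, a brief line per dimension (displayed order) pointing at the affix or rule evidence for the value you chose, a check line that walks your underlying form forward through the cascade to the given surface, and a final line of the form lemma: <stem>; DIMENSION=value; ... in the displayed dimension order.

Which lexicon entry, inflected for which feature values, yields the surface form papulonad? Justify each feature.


underlying: pa-pulon-d
ASPECT=ib - signalled by the affix pa-
VEL=ol - signalled by the affix -d
check: papulond -> papulonad
lemma: pulon; ASPECT=ib; VEL=ol


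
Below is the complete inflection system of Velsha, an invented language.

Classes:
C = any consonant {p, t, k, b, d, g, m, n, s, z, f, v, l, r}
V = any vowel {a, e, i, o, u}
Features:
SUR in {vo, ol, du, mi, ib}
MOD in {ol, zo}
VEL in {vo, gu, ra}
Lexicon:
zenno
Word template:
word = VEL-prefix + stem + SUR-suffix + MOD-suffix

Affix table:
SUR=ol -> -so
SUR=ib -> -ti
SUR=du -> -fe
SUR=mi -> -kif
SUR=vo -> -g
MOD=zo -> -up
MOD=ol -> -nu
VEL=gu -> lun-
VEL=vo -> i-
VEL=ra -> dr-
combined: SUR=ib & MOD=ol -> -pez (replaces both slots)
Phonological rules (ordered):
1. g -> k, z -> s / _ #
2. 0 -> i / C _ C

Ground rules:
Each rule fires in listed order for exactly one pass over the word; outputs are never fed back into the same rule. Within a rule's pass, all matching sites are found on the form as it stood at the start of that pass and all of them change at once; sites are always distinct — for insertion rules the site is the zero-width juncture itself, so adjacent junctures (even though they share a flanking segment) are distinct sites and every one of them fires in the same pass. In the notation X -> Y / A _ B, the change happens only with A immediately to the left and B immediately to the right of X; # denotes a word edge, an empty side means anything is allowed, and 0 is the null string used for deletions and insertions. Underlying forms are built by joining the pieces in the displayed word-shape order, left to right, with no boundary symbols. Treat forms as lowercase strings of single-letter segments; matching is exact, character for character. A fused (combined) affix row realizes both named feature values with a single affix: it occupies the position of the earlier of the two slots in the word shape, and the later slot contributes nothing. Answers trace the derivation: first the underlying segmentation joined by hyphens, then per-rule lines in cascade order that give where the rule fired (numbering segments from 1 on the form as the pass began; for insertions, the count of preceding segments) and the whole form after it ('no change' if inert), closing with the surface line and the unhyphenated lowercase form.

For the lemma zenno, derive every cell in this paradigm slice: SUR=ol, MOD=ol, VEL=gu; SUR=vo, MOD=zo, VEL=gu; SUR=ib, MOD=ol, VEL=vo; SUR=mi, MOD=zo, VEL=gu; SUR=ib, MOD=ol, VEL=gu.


cell SUR=ol, MOD=ol, VEL=gu:
underlying: lun-zenno-so-nu
1. g -> k, z -> s / _ #: no change
2. 0 -> i / C _ C: inserts after position(s) 3, 6: lunizeninosonu
surface: lunizeninosonu

cell SUR=vo, MOD=zo, VEL=gu:
underlying: lun-zenno-g-up
1. g -> k, z -> s / _ #: no change
2. 0 -> i / C _ C: inserts after position(s) 3, 6: lunizeninogup
surface: lunizeninogup

cell SUR=ib, MOD=ol, VEL=vo:
underlying: i-zenno-pez
1. g -> k, z -> s / _ #: fires at position(s) 9: izennopes
2. 0 -> i / C _ C: inserts after position(s) 4: izeninopes
surface: izeninopes

cell SUR=mi, MOD=zo, VEL=gu:
underlying: lun-zenno-kif-up
1. g -> k, z -> s / _ #: no change
2. 0 -> i / C _ C: inserts after position(s) 3, 6: lunizeninokifup
surface: lunizeninokifup

cell SUR=ib, MOD=ol, VEL=gu:
underlying: lun-zenno-pez
1. g -> k, z -> s / _ #: fires at position(s) 11: lunzennopes
2. 0 -> i / C _ C: inserts after position(s) 3, 6: lunizeninopes
surface: lunizeninopes
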